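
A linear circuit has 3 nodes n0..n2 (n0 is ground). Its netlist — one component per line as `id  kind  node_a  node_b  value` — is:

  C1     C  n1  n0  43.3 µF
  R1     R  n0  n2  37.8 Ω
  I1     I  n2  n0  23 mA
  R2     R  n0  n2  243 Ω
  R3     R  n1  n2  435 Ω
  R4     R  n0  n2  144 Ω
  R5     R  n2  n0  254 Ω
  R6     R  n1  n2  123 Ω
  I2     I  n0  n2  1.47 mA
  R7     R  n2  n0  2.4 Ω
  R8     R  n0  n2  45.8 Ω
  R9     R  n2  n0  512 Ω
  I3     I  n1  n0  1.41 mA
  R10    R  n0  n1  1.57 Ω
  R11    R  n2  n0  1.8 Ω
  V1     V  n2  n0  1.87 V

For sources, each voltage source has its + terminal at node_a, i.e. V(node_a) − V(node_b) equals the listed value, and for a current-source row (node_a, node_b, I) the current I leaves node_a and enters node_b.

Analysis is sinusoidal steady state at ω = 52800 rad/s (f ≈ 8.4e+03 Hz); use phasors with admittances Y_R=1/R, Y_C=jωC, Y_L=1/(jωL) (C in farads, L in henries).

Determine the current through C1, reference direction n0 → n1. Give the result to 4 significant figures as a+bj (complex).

Apply KCL at each of the 2 non-ground nodes and solve the resulting linear system.
Node n1: branches {C1, R3, R6, I3, R10} → V_1 = 0.002074-0.007326j
Node n2: branches {R1, I1, R2, R3, R4, R5, R6, I2, R7, R8, R9, R11, V1} → V_2 = 1.870+0.000j
Source currents: i(V1)=-1.981-7.640e-05j

-0.01675-0.004743j A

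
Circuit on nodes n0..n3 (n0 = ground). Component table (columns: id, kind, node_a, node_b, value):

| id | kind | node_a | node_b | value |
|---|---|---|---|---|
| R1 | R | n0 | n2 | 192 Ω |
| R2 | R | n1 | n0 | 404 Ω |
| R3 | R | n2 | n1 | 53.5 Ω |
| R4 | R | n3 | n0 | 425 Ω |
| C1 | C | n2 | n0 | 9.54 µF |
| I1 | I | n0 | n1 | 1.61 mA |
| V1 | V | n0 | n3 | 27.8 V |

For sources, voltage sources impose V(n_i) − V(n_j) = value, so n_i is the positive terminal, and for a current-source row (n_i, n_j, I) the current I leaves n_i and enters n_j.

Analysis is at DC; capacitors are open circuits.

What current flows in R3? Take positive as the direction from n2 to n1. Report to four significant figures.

-0.001001 A

MNA unknowns: 3 node voltages V₁..V_3 plus 1 source current (V1)
R1: Y=0.005208 on G[0,2]
R2: Y=0.002475 on G[1,0]
R3: Y=0.01869 on G[2,1]
R4: Y=0.002353 on G[3,0]
C1: Y=0.000 on G[2,0]
I1: z[0]−=0.00161, z[1]+=0.00161
V1: row V0−V3=27.8, i_V1 at 0,3
solve → V1=0.2459, V2=0.1923, V3=-27.80
aux → i_V1=-0.06541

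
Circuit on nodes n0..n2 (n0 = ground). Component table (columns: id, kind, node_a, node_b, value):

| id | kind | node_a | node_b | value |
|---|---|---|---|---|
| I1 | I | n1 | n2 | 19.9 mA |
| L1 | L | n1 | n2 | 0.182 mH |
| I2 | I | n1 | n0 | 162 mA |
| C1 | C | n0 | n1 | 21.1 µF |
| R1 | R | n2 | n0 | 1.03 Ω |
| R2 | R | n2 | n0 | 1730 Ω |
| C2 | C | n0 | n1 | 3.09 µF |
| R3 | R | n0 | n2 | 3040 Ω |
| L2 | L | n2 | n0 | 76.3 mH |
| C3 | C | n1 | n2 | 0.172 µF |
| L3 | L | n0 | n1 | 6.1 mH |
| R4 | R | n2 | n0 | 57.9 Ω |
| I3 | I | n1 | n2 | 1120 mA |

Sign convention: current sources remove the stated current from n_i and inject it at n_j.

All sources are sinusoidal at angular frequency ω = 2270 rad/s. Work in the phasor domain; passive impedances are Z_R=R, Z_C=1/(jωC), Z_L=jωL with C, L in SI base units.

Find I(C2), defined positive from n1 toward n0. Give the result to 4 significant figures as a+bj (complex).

MNA unknowns: 2 node voltages V₁..V_2
I1: z[1]−=0.0199, z[2]+=0.0199
L1: Y=0.000-2.420j on G[1,2]
I2: z[1]−=0.162, z[0]+=0.162
C1: Y=0.000+0.04790j on G[0,1]
R1: Y=0.9709+0.000j on G[2,0]
R2: Y=0.0005780+0.000j on G[2,0]
C2: Y=0.000+0.007014j on G[0,1]
R3: Y=0.0003289+0.000j on G[0,2]
L2: Y=0.000-0.005774j on G[2,0]
C3: Y=0.000+0.0003904j on G[1,2]
L3: Y=0.000-0.07222j on G[0,1]
R4: Y=0.01727+0.000j on G[2,0]
I3: z[1]−=1.12, z[2]+=1.12
solve → V1=-0.1533-0.5377j, V2=-0.1544-0.003583j

0.003772-0.001075j A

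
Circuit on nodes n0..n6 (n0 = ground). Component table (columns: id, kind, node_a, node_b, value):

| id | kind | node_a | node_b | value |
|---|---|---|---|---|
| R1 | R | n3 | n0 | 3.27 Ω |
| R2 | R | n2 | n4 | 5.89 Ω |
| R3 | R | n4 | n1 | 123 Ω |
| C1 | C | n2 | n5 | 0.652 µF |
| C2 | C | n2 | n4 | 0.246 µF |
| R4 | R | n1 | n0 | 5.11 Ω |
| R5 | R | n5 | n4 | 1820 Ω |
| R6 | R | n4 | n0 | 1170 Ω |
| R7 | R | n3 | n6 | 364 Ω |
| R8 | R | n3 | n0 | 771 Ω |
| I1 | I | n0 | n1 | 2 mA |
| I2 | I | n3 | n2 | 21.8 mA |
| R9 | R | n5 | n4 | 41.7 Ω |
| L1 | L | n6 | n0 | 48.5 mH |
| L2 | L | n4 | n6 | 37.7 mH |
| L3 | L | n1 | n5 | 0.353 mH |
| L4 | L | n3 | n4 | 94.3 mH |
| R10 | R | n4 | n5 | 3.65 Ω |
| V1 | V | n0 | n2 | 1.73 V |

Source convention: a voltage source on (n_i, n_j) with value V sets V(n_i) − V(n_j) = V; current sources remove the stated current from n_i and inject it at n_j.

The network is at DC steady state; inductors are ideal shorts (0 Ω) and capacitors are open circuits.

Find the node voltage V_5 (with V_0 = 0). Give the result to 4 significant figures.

Element admittances at DC:
  Y(R1) = 0.3058 S between n3,n0
  Y(R2) = 0.1698 S between n2,n4
  Y(R3) = 0.008130 S between n4,n1
  Y(C1) = 0.000 S between n2,n5
  Y(C2) = 0.000 S between n2,n4
  Y(R4) = 0.1957 S between n1,n0
  Y(R5) = 0.0005495 S between n5,n4
  Y(R6) = 0.0008547 S between n4,n0
  Y(R7) = 0.002747 S between n3,n6
  Y(R8) = 0.001297 S between n3,n0
  I1: injects 0.002 A into n1 (from n0)
  I2: injects 0.0218 A into n2 (from n3)
  Y(R9) = 0.02398 S between n5,n4
  L1: short n6↔n0 (DC inductor)
  L2: short n4↔n6 (DC inductor)
  L3: short n1↔n5 (DC inductor)
  L4: short n3↔n4 (DC inductor)
  Y(R10) = 0.2740 S between n4,n5
  V1: constraint V(n0)−V(n2) = 1.73
Assemble and solve the 11×11 MNA system:
  V(n1)=0.003981  V(n2)=-1.730  V(n3)=0.000  V(n4)=0.000  V(n5)=0.003981  V(n6)=0.000
  i(L1)=-0.3143  i(L2)=-0.3143  i(L3)=0.001188  i(L4)=-0.02180  i(V1)=-0.3155

0.003981 V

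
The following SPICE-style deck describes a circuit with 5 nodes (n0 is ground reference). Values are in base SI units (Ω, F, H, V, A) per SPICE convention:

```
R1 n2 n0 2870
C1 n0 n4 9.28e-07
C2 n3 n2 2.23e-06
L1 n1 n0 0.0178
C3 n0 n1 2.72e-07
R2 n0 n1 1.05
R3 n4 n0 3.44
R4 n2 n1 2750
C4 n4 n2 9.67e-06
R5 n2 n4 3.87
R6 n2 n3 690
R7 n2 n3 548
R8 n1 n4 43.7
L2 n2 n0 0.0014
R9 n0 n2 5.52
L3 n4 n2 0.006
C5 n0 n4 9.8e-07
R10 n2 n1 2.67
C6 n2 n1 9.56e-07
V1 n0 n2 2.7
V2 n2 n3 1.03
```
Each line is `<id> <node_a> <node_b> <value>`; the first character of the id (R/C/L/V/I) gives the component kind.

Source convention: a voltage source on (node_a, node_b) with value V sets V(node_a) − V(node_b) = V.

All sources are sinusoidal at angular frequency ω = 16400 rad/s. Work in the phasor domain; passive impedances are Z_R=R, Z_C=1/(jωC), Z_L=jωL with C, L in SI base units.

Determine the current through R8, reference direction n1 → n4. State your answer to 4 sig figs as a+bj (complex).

0.01296+0.005823j A

Apply KCL at each of the 4 non-ground nodes and solve the resulting linear system.
Node n1: branches {L1, C3, R2, R4, R8, R10, C6} → V_1 = -0.7727-0.02655j
Node n2: branches {R1, C2, R4, C4, R5, R6, R7, L2, R9, L3, R10, C6, V1, V2} → V_2 = -2.700+0.000j
Node n3: branches {C2, R6, R7, V2} → V_3 = -3.730+0.000j
Node n4: branches {C1, R3, C4, R5, R8, L3, C5} → V_4 = -1.339-0.2810j
Source currents: i(V1)=-1.606-0.03207j, i(V2)=-0.003372-0.03767j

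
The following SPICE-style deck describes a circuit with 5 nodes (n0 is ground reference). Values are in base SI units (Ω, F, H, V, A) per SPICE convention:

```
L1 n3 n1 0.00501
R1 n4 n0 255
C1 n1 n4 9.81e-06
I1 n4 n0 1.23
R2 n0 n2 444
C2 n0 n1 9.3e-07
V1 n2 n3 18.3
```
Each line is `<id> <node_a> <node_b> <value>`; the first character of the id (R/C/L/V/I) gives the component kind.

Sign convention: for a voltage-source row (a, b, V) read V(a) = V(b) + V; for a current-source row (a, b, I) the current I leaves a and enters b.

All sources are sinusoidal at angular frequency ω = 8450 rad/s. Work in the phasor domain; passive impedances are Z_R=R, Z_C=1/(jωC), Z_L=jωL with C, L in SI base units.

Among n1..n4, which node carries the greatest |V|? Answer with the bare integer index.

Apply KCL at each of the 4 non-ground nodes and solve the resulting linear system.
Node n1: branches {L1, C1, C2} → V_1 = -82.93+96.87j
Node n2: branches {R2, V1} → V_2 = -54.89+102.1j
Node n3: branches {L1, V1} → V_3 = -73.19+102.1j
Node n4: branches {R1, C1, I1} → V_4 = -88.01+107.5j
Source currents: i(V1)=0.1236-0.2300j

4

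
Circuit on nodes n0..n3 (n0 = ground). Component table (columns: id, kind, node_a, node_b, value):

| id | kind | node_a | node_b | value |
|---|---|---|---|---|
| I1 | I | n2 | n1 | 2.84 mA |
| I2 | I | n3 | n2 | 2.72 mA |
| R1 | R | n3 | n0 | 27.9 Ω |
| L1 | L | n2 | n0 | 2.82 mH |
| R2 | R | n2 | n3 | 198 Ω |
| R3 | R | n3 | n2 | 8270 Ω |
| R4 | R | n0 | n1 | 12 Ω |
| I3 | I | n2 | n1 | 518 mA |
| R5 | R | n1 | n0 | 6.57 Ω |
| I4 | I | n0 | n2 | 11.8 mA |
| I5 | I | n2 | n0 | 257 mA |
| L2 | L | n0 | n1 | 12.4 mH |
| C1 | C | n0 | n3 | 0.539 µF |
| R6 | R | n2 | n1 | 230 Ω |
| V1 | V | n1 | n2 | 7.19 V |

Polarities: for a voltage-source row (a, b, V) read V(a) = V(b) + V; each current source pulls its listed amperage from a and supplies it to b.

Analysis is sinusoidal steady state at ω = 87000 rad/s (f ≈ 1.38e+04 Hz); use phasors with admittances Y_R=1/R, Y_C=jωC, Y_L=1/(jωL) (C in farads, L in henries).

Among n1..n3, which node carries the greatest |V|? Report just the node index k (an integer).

2

Apply KCL at each of the 3 non-ground nodes and solve the resulting linear system.
Node n1: branches {I1, R4, I3, R5, L2, R6, V1} → V_1 = -0.8605-0.1283j
Node n2: branches {I1, I2, L1, R2, R3, I3, I4, I5, R6, V1} → V_2 = -8.050-0.1283j
Node n3: branches {I2, R1, R2, R3, C1} → V_3 = -0.4767+0.5289j
Source currents: i(V1)=0.6924+0.02942j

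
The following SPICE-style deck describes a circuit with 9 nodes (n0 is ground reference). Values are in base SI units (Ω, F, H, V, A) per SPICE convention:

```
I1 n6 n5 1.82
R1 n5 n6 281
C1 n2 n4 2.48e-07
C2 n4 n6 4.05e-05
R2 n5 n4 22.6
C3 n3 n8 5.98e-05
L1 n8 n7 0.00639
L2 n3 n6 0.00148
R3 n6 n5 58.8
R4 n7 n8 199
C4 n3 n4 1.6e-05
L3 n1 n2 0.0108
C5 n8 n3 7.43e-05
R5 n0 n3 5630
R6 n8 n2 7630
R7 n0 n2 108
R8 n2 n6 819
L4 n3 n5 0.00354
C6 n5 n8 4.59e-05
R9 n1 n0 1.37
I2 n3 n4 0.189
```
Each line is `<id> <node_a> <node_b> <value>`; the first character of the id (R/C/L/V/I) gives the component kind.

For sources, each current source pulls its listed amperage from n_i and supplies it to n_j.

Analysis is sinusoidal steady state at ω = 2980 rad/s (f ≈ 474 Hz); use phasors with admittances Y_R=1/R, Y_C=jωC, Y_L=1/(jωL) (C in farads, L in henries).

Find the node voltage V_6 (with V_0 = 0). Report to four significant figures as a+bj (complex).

-3.324+1.758j V

Apply KCL at each of the 8 non-ground nodes and solve the resulting linear system.
Node n1: branches {L3, R9} → V_1 = 0.0007467-0.0009833j
Node n2: branches {C1, L3, R6, R7, R8} → V_2 = 0.02385+0.01656j
Node n3: branches {C3, L2, C4, C5, R5, L4, I2} → V_3 = -4.312+3.178j
Node n4: branches {C1, C2, R2, C4, I2} → V_4 = -3.734-6.067j
Node n5: branches {I1, R1, R2, R3, L4, C6} → V_5 = 23.40-6.624j
Node n6: branches {I1, R1, C2, L2, R3, R8} → V_6 = -3.324+1.758j
Node n7: branches {L1, R4} → V_7 = 2.755+0.6788j
Node n8: branches {C3, L1, R4, C5, R6, C6} → V_8 = 2.755+0.6788j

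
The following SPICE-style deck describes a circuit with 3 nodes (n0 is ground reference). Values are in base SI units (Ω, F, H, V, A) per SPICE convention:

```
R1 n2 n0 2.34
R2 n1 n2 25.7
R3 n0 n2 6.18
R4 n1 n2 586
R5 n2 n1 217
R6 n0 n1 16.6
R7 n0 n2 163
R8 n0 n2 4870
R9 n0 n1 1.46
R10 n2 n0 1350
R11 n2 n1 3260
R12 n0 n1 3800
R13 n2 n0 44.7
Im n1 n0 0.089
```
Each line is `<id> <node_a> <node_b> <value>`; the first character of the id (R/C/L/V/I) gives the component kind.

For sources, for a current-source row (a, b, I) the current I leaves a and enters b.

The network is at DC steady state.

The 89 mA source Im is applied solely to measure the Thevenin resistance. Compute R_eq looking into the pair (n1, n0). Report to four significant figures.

MNA unknowns: 2 node voltages V₁..V_2
R1: Y=0.4274 on G[2,0]
R2: Y=0.03891 on G[1,2]
R3: Y=0.1618 on G[0,2]
R4: Y=0.001706 on G[1,2]
R5: Y=0.004608 on G[2,1]
R6: Y=0.06024 on G[0,1]
R7: Y=0.006135 on G[0,2]
R8: Y=0.0002053 on G[0,2]
R9: Y=0.6849 on G[0,1]
R10: Y=0.0007407 on G[2,0]
R11: Y=0.0003067 on G[2,1]
R12: Y=0.0002632 on G[0,1]
R13: Y=0.02237 on G[2,0]
Im: z[1]−=0.089, z[0]+=0.089
solve → V1=-0.1130, V2=-0.007745

R_eq = 1.269 Ω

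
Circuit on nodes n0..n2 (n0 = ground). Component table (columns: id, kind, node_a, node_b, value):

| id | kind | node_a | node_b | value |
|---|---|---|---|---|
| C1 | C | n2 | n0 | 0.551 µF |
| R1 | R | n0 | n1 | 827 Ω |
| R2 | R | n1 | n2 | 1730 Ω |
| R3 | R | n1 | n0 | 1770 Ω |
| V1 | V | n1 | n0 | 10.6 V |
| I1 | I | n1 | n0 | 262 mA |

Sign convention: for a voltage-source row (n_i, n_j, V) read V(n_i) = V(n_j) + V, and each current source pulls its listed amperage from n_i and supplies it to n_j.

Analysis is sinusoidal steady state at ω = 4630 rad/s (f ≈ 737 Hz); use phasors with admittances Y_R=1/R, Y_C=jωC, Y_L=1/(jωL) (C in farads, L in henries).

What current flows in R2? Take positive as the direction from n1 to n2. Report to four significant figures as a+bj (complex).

Element admittances at ω=4630 rad/s:
  Y(C1) = 0.000+0.002551j S between n2,n0
  Y(R1) = 0.001209+0.000j S between n0,n1
  Y(R2) = 0.0005780+0.000j S between n1,n2
  Y(R3) = 0.0005650+0.000j S between n1,n0
  V1: constraint V(n1)−V(n0) = 10.6
  I1: injects 0.262 A into n0 (from n1)
Assemble and solve the 3×3 MNA system:
  V(n1)=10.60+0.000j  V(n2)=0.5176-2.284j
  i(V1)=-0.2866-0.001321j

0.005828+0.001321j A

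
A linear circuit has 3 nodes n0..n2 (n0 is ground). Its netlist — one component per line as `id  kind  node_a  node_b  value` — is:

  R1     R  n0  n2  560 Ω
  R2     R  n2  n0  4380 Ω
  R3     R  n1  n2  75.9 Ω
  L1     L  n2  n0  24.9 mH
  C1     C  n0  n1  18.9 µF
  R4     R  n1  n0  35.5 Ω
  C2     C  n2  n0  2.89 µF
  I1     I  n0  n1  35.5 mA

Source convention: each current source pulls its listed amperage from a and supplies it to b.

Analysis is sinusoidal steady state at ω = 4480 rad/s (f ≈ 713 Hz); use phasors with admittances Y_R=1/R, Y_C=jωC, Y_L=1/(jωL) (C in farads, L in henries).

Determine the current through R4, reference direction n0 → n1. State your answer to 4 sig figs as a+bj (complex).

-0.003568+0.01018j A

MNA unknowns: 2 node voltages V₁..V_2
R1: Y=0.001786+0.000j on G[0,2]
R2: Y=0.0002283+0.000j on G[2,0]
R3: Y=0.01318+0.000j on G[1,2]
L1: Y=0.000-0.008964j on G[2,0]
C1: Y=0.000+0.08467j on G[0,1]
R4: Y=0.02817+0.000j on G[1,0]
C2: Y=0.000+0.01295j on G[2,0]
I1: z[0]−=0.0355, z[1]+=0.0355
solve → V1=0.1267-0.3614j, V2=0.02587-0.3203j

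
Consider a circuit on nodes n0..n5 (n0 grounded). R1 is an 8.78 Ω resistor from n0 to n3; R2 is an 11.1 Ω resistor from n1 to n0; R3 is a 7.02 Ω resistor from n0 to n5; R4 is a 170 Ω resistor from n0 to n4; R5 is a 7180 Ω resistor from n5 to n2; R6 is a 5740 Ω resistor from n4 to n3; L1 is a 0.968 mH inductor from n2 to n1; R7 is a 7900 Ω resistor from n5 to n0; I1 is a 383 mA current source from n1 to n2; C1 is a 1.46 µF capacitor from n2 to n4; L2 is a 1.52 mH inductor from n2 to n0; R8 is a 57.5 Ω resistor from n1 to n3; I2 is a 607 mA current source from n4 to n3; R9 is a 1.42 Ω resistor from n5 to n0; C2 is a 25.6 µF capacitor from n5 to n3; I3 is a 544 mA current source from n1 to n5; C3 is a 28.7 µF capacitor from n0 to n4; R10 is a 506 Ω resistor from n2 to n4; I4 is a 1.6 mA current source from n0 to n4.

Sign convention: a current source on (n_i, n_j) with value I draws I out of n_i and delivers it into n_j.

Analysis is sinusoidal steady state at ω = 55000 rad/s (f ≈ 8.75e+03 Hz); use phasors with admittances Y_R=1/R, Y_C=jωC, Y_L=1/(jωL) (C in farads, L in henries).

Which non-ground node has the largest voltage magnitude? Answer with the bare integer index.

1

Element admittances at ω=55000 rad/s:
  Y(R1) = 0.1139+0.000j S between n0,n3
  Y(R2) = 0.09009+0.000j S between n1,n0
  Y(R3) = 0.1425+0.000j S between n0,n5
  Y(R4) = 0.005882+0.000j S between n0,n4
  Y(R5) = 0.0001393+0.000j S between n5,n2
  Y(R6) = 0.0001742+0.000j S between n4,n3
  Y(L1) = 0.000-0.01878j S between n2,n1
  Y(R7) = 0.0001266+0.000j S between n5,n0
  I1: injects 0.383 A into n2 (from n1)
  Y(C1) = 0.000+0.08030j S between n2,n4
  Y(L2) = 0.000-0.01196j S between n2,n0
  Y(R8) = 0.01739+0.000j S between n1,n3
  I2: injects 0.607 A into n3 (from n4)
  Y(R9) = 0.7042+0.000j S between n5,n0
  Y(C2) = 0.000+1.408j S between n5,n3
  I3: injects 0.544 A into n5 (from n1)
  Y(C3) = 0.000+1.579j S between n0,n4
  Y(R10) = 0.001976+0.000j S between n2,n4
  I4: injects 0.0016 A into n4 (from n0)
Assemble and solve the 5×5 MNA system:
  V(n1)=-9.204-2.359j  V(n2)=4.079-6.604j  V(n3)=1.007-0.2363j  V(n4)=0.1894+0.04123j  V(n5)=1.014-0.01285j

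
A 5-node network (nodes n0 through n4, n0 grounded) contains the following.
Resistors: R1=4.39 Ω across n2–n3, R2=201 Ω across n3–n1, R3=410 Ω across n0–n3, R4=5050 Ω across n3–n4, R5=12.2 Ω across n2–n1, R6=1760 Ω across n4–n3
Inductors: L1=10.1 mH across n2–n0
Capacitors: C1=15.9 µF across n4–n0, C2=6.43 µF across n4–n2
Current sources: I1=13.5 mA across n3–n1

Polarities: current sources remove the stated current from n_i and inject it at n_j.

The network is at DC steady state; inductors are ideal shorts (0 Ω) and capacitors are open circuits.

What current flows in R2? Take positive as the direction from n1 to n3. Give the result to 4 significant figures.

Apply KCL at each of the 4 non-ground nodes and solve the resulting linear system.
Node n1: branches {R2, R5, I1} → V_1 = 0.1522
Node n2: branches {R1, L1, R5, C2} → V_2 = 0.000
Node n3: branches {R1, R2, R3, R4, R6, I1} → V_3 = -0.05418
Node n4: branches {R4, C1, C2, R6} → V_4 = -0.05418
Source currents: i(L1)=0.0001321

0.001027 A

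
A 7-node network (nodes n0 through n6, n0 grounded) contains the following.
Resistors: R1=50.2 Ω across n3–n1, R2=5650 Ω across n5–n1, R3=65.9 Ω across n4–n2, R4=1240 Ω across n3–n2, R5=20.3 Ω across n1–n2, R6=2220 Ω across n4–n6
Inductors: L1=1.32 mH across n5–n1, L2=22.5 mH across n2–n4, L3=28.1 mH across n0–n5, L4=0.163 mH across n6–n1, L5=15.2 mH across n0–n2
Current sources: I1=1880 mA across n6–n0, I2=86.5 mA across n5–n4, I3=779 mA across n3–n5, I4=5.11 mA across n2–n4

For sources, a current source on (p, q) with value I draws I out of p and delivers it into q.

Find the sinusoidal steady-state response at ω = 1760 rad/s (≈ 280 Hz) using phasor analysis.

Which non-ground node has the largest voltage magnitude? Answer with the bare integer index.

3

Apply KCL at each of the 6 non-ground nodes and solve the resulting linear system.
Node n1: branches {R1, R2, L1, L4, R5} → V_1 = -16.16-37.77j
Node n2: branches {L2, R3, R4, R5, L5, I4} → V_2 = 8.347-31.61j
Node n3: branches {R1, R4, I3} → V_3 = -52.79-37.53j
Node n4: branches {L2, I2, R3, R6, I4} → V_4 = 9.861-29.36j
Node n5: branches {R2, L1, L3, I2, I3} → V_5 = -15.43-34.54j
Node n6: branches {I1, L4, R6} → V_6 = -16.16-38.30j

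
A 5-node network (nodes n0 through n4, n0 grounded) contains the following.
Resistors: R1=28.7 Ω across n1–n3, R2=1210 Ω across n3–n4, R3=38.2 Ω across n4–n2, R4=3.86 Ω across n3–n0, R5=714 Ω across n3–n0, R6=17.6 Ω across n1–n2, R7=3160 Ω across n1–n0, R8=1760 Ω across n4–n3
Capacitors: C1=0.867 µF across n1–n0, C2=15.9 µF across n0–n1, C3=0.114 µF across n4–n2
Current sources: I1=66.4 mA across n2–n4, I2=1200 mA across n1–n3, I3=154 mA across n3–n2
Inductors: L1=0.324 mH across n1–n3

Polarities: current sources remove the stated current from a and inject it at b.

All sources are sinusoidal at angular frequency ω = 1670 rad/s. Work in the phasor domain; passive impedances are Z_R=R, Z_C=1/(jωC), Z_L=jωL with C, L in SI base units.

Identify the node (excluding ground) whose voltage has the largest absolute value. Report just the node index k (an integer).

4

Element admittances at ω=1670 rad/s:
  Y(R1) = 0.03484+0.000j S between n1,n3
  Y(R2) = 0.0008264+0.000j S between n3,n4
  Y(R3) = 0.02618+0.000j S between n4,n2
  Y(C1) = 0.000+0.001448j S between n1,n0
  Y(R4) = 0.2591+0.000j S between n3,n0
  I1: injects 0.0664 A into n4 (from n2)
  Y(R5) = 0.001401+0.000j S between n3,n0
  I2: injects 1.2 A into n3 (from n1)
  Y(C2) = 0.000+0.02655j S between n0,n1
  Y(R6) = 0.05682+0.000j S between n1,n2
  Y(R7) = 0.0003165+0.000j S between n1,n0
  Y(C3) = 0.000+0.0001904j S between n4,n2
  Y(R8) = 0.0005682+0.000j S between n4,n3
  Y(L1) = 0.000-1.848j S between n1,n3
  I3: injects 0.154 A into n2 (from n3)
Assemble and solve the 4×4 MNA system:
  V(n1)=-0.07365-0.5694j  V(n2)=2.518-0.5559j  V(n3)=-0.06112+0.008609j  V(n4)=4.795-0.5430j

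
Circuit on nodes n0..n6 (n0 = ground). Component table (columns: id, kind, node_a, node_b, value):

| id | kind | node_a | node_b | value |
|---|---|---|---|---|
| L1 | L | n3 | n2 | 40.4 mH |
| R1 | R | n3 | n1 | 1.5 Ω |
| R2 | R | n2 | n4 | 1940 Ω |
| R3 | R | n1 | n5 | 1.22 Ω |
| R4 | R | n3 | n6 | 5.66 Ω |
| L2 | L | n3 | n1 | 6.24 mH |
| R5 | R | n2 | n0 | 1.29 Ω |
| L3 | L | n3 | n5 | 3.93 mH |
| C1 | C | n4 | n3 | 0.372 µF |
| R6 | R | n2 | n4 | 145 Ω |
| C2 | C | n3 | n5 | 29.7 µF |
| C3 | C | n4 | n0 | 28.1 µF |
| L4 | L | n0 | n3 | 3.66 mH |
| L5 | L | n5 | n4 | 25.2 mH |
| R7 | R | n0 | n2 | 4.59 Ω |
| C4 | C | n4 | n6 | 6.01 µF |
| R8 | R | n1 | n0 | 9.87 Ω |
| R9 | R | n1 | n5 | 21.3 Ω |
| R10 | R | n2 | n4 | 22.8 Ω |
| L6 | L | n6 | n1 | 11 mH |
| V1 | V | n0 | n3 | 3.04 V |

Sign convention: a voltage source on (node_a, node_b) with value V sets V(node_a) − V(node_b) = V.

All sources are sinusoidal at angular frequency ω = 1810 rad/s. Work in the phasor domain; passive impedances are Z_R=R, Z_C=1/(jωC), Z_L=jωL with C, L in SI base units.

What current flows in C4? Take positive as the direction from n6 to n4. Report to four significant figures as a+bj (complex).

0.002405-0.03591j A

Element admittances at ω=1810 rad/s:
  Y(L1) = 0.000-0.01368j S between n3,n2
  Y(R1) = 0.6667+0.000j S between n3,n1
  Y(R2) = 0.0005155+0.000j S between n2,n4
  Y(R3) = 0.8197+0.000j S between n1,n5
  Y(R4) = 0.1767+0.000j S between n3,n6
  Y(L2) = 0.000-0.08854j S between n3,n1
  Y(R5) = 0.7752+0.000j S between n2,n0
  Y(L3) = 0.000-0.1406j S between n3,n5
  Y(C1) = 0.000+0.0006733j S between n4,n3
  Y(R6) = 0.006897+0.000j S between n2,n4
  Y(C2) = 0.000+0.05376j S between n3,n5
  Y(C3) = 0.000+0.05086j S between n4,n0
  Y(L4) = 0.000-0.1510j S between n0,n3
  Y(L5) = 0.000-0.02192j S between n5,n4
  Y(R7) = 0.2179+0.000j S between n0,n2
  Y(C4) = 0.000+0.01088j S between n4,n6
  Y(R8) = 0.1013+0.000j S between n1,n0
  Y(R9) = 0.04695+0.000j S between n1,n5
  Y(R10) = 0.04386+0.000j S between n2,n4
  Y(L6) = 0.000-0.05023j S between n6,n1
  V1: constraint V(n0)−V(n3) = 3.04
Assemble and solve the 7×7 MNA system:
  V(n1)=-2.634+0.04004j  V(n2)=0.01086+0.05476j  V(n3)=-3.040+0.000j  V(n4)=0.2358+0.3016j  V(n5)=-2.627+0.008981j  V(n6)=-3.065+0.08056j
  i(V1)=-0.2714+0.5293j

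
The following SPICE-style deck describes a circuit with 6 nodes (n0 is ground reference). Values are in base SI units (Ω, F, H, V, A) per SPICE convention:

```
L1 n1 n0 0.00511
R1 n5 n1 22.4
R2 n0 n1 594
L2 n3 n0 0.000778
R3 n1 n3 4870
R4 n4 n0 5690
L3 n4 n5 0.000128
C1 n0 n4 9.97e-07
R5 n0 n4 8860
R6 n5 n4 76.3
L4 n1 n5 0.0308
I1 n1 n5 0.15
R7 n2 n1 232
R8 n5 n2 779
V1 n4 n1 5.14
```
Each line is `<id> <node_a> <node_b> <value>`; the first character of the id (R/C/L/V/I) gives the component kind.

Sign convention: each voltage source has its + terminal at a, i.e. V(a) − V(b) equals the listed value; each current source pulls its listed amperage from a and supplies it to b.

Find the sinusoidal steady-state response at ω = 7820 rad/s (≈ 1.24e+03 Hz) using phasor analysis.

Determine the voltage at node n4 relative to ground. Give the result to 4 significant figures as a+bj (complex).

7.419-0.3741j V

MNA unknowns: 5 node voltages V₁..V_5 plus 1 source current (V1)
L1: Y=0.000-0.02502j on G[1,0]
R1: Y=0.04464+0.000j on G[5,1]
R2: Y=0.001684+0.000j on G[0,1]
L2: Y=0.000-0.1644j on G[3,0]
R3: Y=0.0002053+0.000j on G[1,3]
R4: Y=0.0001757+0.000j on G[4,0]
L3: Y=0.000-0.9990j on G[4,5]
C1: Y=0.000+0.007797j on G[0,4]
R5: Y=0.0001129+0.000j on G[0,4]
R6: Y=0.01311+0.000j on G[5,4]
L4: Y=0.000-0.004152j on G[1,5]
I1: z[1]−=0.15, z[5]+=0.15
R7: Y=0.004310+0.000j on G[2,1]
R8: Y=0.001284+0.000j on G[5,2]
V1: row V4−V1=5.14, i_V1 at 4,1
solve → V1=2.279-0.3741j, V2=3.452-0.3931j, V3=0.0004709+0.002846j, V4=7.419-0.3741j, V5=7.393-0.4569j
aux → i_V1=-0.08807-0.03272j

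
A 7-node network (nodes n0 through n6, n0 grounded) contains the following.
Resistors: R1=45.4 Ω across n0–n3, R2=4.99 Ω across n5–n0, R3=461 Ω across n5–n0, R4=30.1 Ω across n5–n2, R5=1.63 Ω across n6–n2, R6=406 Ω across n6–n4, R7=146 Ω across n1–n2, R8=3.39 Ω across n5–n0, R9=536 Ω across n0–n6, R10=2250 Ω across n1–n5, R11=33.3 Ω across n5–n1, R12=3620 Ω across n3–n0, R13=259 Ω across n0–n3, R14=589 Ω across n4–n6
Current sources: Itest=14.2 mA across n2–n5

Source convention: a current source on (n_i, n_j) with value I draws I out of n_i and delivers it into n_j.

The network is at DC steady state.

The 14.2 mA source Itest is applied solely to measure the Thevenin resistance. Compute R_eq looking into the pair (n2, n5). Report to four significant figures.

MNA unknowns: 6 node voltages V₁..V_6
R1: Y=0.02203 on G[0,3]
R2: Y=0.2004 on G[5,0]
R3: Y=0.002169 on G[5,0]
R4: Y=0.03322 on G[5,2]
R5: Y=0.6135 on G[6,2]
R6: Y=0.002463 on G[6,4]
R7: Y=0.006849 on G[1,2]
R8: Y=0.2950 on G[5,0]
R9: Y=0.001866 on G[0,6]
R10: Y=0.0004444 on G[1,5]
R11: Y=0.03003 on G[5,1]
R12: Y=0.0002762 on G[3,0]
R13: Y=0.003861 on G[0,3]
R14: Y=0.001698 on G[4,6]
Itest: z[2]−=0.0142, z[5]+=0.0142
solve → V1=-0.06278, V2=-0.3479, V3=0.000, V4=-0.3468, V5=0.001300, V6=-0.3468

R_eq = 24.59 Ω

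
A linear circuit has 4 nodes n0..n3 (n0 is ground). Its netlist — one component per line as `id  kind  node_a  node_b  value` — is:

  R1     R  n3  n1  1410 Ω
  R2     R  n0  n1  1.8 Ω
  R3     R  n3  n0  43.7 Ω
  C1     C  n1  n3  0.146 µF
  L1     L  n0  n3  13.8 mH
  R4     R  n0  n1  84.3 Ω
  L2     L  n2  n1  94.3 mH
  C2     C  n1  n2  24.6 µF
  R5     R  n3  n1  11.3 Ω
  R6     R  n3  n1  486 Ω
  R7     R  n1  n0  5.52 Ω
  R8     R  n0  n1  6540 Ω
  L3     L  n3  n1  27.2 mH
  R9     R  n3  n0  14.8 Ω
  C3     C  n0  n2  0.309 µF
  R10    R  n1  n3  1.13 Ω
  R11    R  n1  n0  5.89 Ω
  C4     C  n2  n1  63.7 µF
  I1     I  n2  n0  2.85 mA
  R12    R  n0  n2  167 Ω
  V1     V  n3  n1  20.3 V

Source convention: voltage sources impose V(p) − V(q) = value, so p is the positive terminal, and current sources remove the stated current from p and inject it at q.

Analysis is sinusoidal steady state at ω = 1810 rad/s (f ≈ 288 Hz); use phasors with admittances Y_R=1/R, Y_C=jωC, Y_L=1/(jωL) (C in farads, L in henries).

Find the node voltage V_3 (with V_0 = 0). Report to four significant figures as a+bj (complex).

18.46+0.7295j V

MNA unknowns: 3 node voltages V₁..V_3 plus 1 source current (V1)
R1: Y=0.0007092+0.000j on G[3,1]
R2: Y=0.5556+0.000j on G[0,1]
R3: Y=0.02288+0.000j on G[3,0]
C1: Y=0.000+0.0002643j on G[1,3]
L1: Y=0.000-0.04004j on G[0,3]
R4: Y=0.01186+0.000j on G[0,1]
L2: Y=0.000-0.005859j on G[2,1]
C2: Y=0.000+0.04453j on G[1,2]
R5: Y=0.08850+0.000j on G[3,1]
R6: Y=0.002058+0.000j on G[3,1]
R7: Y=0.1812+0.000j on G[1,0]
R8: Y=0.0001529+0.000j on G[0,1]
L3: Y=0.000-0.02031j on G[3,1]
R9: Y=0.06757+0.000j on G[3,0]
C3: Y=0.000+0.0005593j on G[0,2]
R10: Y=0.8850+0.000j on G[1,3]
R11: Y=0.1698+0.000j on G[1,0]
C4: Y=0.000+0.1153j on G[2,1]
I1: z[2]−=0.00285, z[0]+=0.00285
R12: Y=0.005988+0.000j on G[0,2]
V1: row V3−V1=20.3, i_V1 at 3,1
solve → V1=-1.840+0.7295j, V2=-1.860+0.6733j, V3=18.46+0.7295j
aux → i_V1=-21.52+1.080j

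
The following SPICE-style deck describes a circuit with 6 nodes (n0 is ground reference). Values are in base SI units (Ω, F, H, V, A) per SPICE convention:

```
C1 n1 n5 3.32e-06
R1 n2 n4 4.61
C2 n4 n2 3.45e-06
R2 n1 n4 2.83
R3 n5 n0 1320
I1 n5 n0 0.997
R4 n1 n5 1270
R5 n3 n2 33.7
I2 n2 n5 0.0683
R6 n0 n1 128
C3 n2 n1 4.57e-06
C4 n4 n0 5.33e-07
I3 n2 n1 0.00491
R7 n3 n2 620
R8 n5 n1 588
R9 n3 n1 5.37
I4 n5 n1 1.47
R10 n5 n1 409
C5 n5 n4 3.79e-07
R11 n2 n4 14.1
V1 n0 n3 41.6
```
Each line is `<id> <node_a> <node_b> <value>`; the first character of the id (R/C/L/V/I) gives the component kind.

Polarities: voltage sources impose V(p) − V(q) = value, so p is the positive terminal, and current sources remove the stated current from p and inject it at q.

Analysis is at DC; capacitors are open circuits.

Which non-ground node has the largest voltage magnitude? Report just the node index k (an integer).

5

Element admittances at DC:
  Y(C1) = 0.000 S between n1,n5
  Y(R1) = 0.2169 S between n2,n4
  Y(C2) = 0.000 S between n4,n2
  Y(R2) = 0.3534 S between n1,n4
  Y(R3) = 0.0007576 S between n5,n0
  I1: injects 0.997 A into n0 (from n5)
  Y(R4) = 0.0007874 S between n1,n5
  Y(R5) = 0.02967 S between n3,n2
  I2: injects 0.0683 A into n5 (from n2)
  Y(R6) = 0.007812 S between n0,n1
  Y(C3) = 0.000 S between n2,n1
  Y(C4) = 0.000 S between n4,n0
  I3: injects 0.00491 A into n1 (from n2)
  Y(R7) = 0.001613 S between n3,n2
  Y(R8) = 0.001701 S between n5,n1
  Y(R9) = 0.1862 S between n3,n1
  I4: injects 1.47 A into n1 (from n5)
  Y(R10) = 0.002445 S between n5,n1
  Y(C5) = 0.000 S between n5,n4
  Y(R11) = 0.07092 S between n2,n4
  V1: constraint V(n0)−V(n3) = 41.6
Assemble and solve the 6×6 MNA system:
  V(n1)=-43.02  V(n2)=-43.17  V(n3)=-41.60  V(n4)=-43.09  V(n5)=-458.8
  i(V1)=0.3133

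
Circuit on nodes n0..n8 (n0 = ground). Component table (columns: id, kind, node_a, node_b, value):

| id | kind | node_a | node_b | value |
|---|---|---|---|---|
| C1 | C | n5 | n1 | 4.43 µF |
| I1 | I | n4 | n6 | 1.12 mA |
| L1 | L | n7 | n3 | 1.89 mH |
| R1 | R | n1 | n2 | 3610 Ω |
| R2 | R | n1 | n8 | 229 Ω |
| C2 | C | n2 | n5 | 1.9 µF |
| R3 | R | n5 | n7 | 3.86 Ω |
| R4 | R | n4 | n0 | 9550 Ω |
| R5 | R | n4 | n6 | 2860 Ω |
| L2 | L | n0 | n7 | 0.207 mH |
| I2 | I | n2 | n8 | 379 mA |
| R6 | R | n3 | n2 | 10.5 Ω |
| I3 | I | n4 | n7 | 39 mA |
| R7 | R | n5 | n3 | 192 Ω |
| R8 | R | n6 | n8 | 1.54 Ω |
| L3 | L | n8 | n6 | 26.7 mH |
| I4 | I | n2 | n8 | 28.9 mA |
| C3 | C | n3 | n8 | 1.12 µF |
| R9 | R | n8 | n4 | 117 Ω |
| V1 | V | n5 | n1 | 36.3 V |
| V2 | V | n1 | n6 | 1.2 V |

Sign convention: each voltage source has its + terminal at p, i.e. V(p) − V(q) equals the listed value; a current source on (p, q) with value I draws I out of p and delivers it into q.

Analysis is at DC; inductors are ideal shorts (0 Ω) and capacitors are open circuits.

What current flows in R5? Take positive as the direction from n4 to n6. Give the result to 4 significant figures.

Apply KCL at each of the 8 non-ground nodes and solve the resulting linear system.
Node n1: branches {C1, R1, R2, V1, V2} → V_1 = -34.86
Node n2: branches {R1, C2, I2, R6, I4} → V_2 = -4.372
Node n3: branches {L1, R6, R7, C3} → V_3 = 0.000
Node n4: branches {I1, R4, R5, I3, R9} → V_4 = -40.09
Node n5: branches {C1, C2, R3, R7, V1} → V_5 = 1.444
Node n6: branches {I1, R5, R8, L3, V2} → V_6 = -36.06
Node n7: branches {L1, R3, L2, I3} → V_7 = 0.000
Node n8: branches {R2, I2, R8, L3, I4, C3, R9} → V_8 = -36.06
Source currents: i(L1)=0.4088, i(L2)=-0.004198, i(L3)=0.3786, i(V1)=-0.3815, i(V2)=-0.3783

-0.001412 A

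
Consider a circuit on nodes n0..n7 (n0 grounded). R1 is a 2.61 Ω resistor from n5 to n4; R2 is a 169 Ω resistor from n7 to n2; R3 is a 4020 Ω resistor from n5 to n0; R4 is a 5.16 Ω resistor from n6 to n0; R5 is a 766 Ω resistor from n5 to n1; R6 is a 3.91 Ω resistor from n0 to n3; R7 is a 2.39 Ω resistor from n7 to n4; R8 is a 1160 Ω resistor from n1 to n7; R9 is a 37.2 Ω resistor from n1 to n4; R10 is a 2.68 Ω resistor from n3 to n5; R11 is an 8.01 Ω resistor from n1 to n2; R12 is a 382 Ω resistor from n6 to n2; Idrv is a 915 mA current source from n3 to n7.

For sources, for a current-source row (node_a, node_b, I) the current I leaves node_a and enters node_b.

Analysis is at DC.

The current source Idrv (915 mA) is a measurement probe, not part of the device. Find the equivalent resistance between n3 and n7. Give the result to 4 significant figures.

R_eq = 7.561 Ω

Apply KCL at each of the 7 non-ground nodes and solve the resulting linear system.
Node n1: branches {R5, R8, R9, R11} → V_1 = 4.698
Node n2: branches {R2, R11, R12} → V_2 = 4.703
Node n3: branches {R6, R10, Idrv} → V_3 = -0.04980
Node n4: branches {R1, R7, R9} → V_4 = 4.717
Node n5: branches {R1, R3, R5, R10} → V_5 = 2.368
Node n6: branches {R4, R12} → V_6 = 0.06268
Node n7: branches {R2, R7, R8, Idrv} → V_7 = 6.869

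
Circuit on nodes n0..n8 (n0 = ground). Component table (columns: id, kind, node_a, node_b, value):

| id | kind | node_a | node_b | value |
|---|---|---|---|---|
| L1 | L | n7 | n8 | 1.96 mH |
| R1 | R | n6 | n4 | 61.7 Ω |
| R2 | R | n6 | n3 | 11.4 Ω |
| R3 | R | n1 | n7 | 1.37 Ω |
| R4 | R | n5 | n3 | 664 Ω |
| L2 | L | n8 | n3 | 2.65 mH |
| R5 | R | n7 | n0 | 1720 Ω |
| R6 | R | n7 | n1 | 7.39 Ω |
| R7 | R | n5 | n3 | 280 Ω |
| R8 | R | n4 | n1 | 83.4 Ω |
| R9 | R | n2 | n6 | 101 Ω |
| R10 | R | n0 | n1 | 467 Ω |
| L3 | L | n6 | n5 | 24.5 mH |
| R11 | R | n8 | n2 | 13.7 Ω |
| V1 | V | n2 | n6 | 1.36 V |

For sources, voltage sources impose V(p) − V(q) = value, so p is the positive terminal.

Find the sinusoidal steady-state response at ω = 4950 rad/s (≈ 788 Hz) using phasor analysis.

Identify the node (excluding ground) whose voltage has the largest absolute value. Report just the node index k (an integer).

6

MNA unknowns: 8 node voltages V₁..V_8 plus 1 source current (V1)
L1: Y=0.000-0.1031j on G[7,8]
R1: Y=0.01621+0.000j on G[6,4]
R2: Y=0.08772+0.000j on G[6,3]
R3: Y=0.7299+0.000j on G[1,7]
R4: Y=0.001506+0.000j on G[5,3]
L2: Y=0.000-0.07623j on G[8,3]
R5: Y=0.0005814+0.000j on G[7,0]
R6: Y=0.1353+0.000j on G[7,1]
R7: Y=0.003571+0.000j on G[5,3]
R8: Y=0.01199+0.000j on G[4,1]
R9: Y=0.009901+0.000j on G[2,6]
R10: Y=0.002141+0.000j on G[0,1]
L3: Y=0.000-0.008246j on G[6,5]
R11: Y=0.07299+0.000j on G[8,2]
V1: row V2−V6=1.36, i_V1 at 2,6
solve → V1=-0.001276-0.0004012j, V2=0.6080-0.2364j, V3=-0.3083-0.4733j, V4=-0.4327-0.1361j, V5=-0.5242-0.1034j, V6=-0.7520-0.2364j, V7=0.004700+0.001478j, V8=-0.01108+0.05167j
aux → i_V1=-0.05866+0.02103j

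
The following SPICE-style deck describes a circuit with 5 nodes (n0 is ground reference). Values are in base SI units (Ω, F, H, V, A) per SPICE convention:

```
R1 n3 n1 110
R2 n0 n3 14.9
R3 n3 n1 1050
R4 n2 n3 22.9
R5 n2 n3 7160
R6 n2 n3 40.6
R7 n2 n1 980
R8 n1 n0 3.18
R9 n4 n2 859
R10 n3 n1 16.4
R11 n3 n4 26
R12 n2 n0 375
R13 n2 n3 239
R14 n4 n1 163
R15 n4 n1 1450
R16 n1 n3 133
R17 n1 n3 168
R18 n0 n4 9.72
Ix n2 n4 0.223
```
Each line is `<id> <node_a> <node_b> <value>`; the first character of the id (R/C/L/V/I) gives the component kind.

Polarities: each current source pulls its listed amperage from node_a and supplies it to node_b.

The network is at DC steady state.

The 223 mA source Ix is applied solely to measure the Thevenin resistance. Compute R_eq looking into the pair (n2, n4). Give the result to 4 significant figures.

Apply KCL at each of the 4 non-ground nodes and solve the resulting linear system.
Node n1: branches {R1, R3, R7, R8, R10, R14, R15, R16, R17} → V_1 = -0.1763
Node n2: branches {R4, R5, R6, R7, R9, R12, R13, Ix} → V_2 = -3.709
Node n3: branches {R1, R2, R3, R4, R5, R6, R10, R11, R13, R16, R17} → V_3 = -0.9028
Node n4: branches {R9, R11, R14, R15, R18, Ix} → V_4 = 1.224

R_eq = 22.12 Ω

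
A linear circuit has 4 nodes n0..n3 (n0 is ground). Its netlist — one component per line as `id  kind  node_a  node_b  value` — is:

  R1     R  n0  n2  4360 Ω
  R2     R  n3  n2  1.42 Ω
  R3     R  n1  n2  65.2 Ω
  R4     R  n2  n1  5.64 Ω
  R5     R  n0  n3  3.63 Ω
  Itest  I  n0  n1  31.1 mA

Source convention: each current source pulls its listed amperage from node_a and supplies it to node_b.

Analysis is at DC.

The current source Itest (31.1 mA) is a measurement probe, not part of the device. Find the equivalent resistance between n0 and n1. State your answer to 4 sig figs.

Element admittances at DC:
  Y(R1) = 0.0002294 S between n0,n2
  Y(R2) = 0.7042 S between n3,n2
  Y(R3) = 0.01534 S between n1,n2
  Y(R4) = 0.1773 S between n2,n1
  Y(R5) = 0.2755 S between n0,n3
  Itest: injects 0.0311 A into n1 (from n0)
Assemble and solve the 3×3 MNA system:
  V(n1)=0.3183  V(n2)=0.1569  V(n3)=0.1128

R_eq = 10.24 Ω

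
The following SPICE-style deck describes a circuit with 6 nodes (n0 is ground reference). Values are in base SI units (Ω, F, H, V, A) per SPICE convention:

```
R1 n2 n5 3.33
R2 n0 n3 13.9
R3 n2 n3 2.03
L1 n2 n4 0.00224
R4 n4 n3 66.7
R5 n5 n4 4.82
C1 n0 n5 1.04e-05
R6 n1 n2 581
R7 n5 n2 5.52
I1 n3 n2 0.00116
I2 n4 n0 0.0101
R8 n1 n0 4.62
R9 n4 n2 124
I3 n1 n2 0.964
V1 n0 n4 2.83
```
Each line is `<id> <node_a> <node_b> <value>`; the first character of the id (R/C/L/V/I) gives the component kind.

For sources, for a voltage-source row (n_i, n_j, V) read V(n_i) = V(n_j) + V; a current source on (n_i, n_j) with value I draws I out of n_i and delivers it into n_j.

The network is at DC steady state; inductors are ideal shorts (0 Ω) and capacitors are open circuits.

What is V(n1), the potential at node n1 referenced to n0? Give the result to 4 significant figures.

-4.441 V

MNA unknowns: 5 node voltages V₁..V_5 plus 2 source currents (L1, V1)
R1: Y=0.3003 on G[2,5]
R2: Y=0.07194 on G[0,3]
R3: Y=0.4926 on G[2,3]
L1: row V2−V4=0, i_L1 at 2,4
R4: Y=0.01499 on G[4,3]
R5: Y=0.2075 on G[5,4]
C1: Y=0.000 on G[0,5]
R6: Y=0.001721 on G[1,2]
R7: Y=0.1812 on G[5,2]
I1: z[3]−=0.00116, z[2]+=0.00116
I2: z[4]−=0.0101, z[0]+=0.0101
R8: Y=0.2165 on G[1,0]
R9: Y=0.008065 on G[4,2]
I3: z[1]−=0.964, z[2]+=0.964
V1: row V0−V4=2.83, i_V1 at 0,4
solve → V1=-4.441, V2=-2.830, V3=-2.481, V4=-2.830, V5=-2.830
aux → i_L1=1.134, i_V1=-1.130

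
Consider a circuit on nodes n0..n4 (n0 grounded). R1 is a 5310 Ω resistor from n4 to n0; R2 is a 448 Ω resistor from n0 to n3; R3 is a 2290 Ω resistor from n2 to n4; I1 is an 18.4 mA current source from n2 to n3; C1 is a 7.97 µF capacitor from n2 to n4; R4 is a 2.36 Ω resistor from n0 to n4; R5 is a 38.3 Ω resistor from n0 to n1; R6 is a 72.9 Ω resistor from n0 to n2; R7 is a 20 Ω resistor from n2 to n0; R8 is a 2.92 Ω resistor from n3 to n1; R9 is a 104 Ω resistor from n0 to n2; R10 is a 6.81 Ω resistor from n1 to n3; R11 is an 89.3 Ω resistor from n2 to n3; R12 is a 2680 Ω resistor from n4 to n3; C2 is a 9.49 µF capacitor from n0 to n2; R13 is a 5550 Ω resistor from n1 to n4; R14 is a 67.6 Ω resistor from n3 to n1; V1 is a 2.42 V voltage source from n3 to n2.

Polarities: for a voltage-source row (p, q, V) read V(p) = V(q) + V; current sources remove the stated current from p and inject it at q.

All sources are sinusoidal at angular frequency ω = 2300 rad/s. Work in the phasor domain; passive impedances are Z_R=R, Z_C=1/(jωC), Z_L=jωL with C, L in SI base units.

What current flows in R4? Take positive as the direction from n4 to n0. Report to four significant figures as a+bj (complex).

Apply KCL at each of the 4 non-ground nodes and solve the resulting linear system.
Node n1: branches {R5, R8, R10, R13, R14} → V_1 = 1.762+0.2115j
Node n2: branches {R3, I1, C1, R6, R7, R9, R11, C2, V1} → V_2 = -0.5664+0.2226j
Node n3: branches {R2, I1, R8, R10, R11, R12, R14, V1} → V_3 = 1.854+0.2226j
Node n4: branches {R1, R3, C1, R4, R12, R13} → V_4 = -0.008825-0.02354j
Source currents: i(V1)=-0.05985-0.006154j

-0.003739-0.009975j A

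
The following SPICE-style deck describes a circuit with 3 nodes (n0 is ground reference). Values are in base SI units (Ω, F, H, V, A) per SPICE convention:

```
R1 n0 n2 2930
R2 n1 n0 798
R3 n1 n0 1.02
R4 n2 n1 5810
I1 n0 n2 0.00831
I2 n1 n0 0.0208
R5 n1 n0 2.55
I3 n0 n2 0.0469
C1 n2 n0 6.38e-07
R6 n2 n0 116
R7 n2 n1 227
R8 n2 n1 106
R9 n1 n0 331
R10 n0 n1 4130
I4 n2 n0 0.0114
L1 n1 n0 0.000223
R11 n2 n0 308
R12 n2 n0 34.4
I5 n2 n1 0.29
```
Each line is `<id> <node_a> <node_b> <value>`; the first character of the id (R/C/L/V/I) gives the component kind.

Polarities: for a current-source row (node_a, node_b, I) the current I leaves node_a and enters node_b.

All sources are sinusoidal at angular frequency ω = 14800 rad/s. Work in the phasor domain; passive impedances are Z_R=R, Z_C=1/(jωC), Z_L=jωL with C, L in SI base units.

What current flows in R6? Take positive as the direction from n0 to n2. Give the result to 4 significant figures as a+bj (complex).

MNA unknowns: 2 node voltages V₁..V_2
R1: Y=0.0003413+0.000j on G[0,2]
R2: Y=0.001253+0.000j on G[1,0]
R3: Y=0.9804+0.000j on G[1,0]
R4: Y=0.0001721+0.000j on G[2,1]
I1: z[0]−=0.00831, z[2]+=0.00831
I2: z[1]−=0.0208, z[0]+=0.0208
R5: Y=0.3922+0.000j on G[1,0]
I3: z[0]−=0.0469, z[2]+=0.0469
C1: Y=0.000+0.009442j on G[2,0]
R6: Y=0.008621+0.000j on G[2,0]
R7: Y=0.004405+0.000j on G[2,1]
R8: Y=0.009434+0.000j on G[2,1]
R9: Y=0.003021+0.000j on G[1,0]
R10: Y=0.0002421+0.000j on G[0,1]
I4: z[2]−=0.0114, z[0]+=0.0114
L1: Y=0.000-0.3030j on G[1,0]
R11: Y=0.003247+0.000j on G[2,0]
R12: Y=0.02907+0.000j on G[2,0]
I5: z[2]−=0.29, z[1]+=0.29
solve → V1=0.1419+0.03840j, V2=-4.290+0.7424j

0.03698-0.006400j A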